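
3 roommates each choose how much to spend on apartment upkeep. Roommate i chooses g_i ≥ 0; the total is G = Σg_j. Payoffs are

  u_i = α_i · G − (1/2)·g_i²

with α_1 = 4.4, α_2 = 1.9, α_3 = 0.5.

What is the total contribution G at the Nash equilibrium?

Roommate i's FOC: ∂u_i/∂g_i = α_i − g_i = 0, so g_i* = α_i.
NE contributions = (4.4, 1.9, 0.5); G = 6.8.

6.8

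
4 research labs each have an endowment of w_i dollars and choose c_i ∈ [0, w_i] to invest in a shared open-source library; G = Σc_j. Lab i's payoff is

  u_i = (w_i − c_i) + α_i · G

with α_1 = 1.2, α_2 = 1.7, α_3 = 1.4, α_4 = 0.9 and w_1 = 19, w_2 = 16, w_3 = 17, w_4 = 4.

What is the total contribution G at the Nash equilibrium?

∂u_i/∂c_i = α_i − 1, so lab i contributes w_i if α_i > 1, else 0.
α_i > 1 for i ∈ {1, 2, 3}; NE contributions (19, 16, 17, 0), G = 52.

52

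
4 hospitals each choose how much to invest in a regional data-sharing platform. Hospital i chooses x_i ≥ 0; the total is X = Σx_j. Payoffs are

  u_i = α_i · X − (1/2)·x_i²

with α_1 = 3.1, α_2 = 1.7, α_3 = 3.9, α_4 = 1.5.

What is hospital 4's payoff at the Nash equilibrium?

Hospital i's FOC: ∂u_i/∂x_i = α_i − x_i = 0, so x_i* = α_i.
NE contributions = (3.1, 1.7, 3.9, 1.5); X = 10.2.
u_4 = α_4·X − ½·(x_4)² = 1.5·10.2 − ½·1.5² = 14.175.

14.175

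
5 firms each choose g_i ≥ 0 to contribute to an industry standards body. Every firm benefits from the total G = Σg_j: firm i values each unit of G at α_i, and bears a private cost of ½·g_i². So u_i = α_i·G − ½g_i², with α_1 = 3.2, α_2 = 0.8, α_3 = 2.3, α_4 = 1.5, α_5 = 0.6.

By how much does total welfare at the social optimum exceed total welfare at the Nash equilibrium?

115.23

Firm i's FOC: ∂u_i/∂g_i = α_i − g_i = 0, so g_i* = α_i.
NE contributions = (3.2, 0.8, 2.3, 1.5, 0.6); G = 8.4.
W^NE = (Σα)·G − ½Σα_i² = 8.4² − ½·18.78 = 61.17.
Planner sets g_i = Σα_j = 8.4 for every i, so G^SO = 5·8.4 = 42.
W^SO = (Σα)·G^SO − ½·5·(Σα)² = (5/2)·8.4² = 176.4.
Deadweight loss = W^SO − W^NE = 115.23.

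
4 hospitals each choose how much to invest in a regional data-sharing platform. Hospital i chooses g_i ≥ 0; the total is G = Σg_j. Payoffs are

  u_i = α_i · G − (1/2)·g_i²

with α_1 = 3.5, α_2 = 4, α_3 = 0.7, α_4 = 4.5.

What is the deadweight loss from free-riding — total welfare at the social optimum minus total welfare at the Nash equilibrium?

185.785

Hospital i's FOC: ∂u_i/∂g_i = α_i − g_i = 0, so g_i* = α_i.
NE contributions = (3.5, 4, 0.7, 4.5); G = 12.7.
W^NE = (Σα)·G − ½Σα_i² = 12.7² − ½·48.99 = 136.795.
Planner sets g_i = Σα_j = 12.7 for every i, so G^SO = 4·12.7 = 50.8.
W^SO = (Σα)·G^SO − ½·4·(Σα)² = (4/2)·12.7² = 322.58.
Deadweight loss = W^SO − W^NE = 185.785.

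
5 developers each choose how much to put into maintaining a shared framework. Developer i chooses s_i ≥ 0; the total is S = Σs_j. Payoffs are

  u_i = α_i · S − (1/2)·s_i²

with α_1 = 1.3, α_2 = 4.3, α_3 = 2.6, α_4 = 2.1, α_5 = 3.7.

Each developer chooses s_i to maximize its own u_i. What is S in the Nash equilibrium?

14

Developer i's FOC: ∂u_i/∂s_i = α_i − s_i = 0, so s_i* = α_i.
NE contributions = (1.3, 4.3, 2.6, 2.1, 3.7); S = 14.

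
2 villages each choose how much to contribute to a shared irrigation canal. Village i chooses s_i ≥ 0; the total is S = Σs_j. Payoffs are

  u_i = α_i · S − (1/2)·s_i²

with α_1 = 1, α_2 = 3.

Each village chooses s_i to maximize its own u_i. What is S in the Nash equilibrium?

Village i's FOC: ∂u_i/∂s_i = α_i − s_i = 0, so s_i* = α_i.
NE contributions = (1, 3); S = 4.

4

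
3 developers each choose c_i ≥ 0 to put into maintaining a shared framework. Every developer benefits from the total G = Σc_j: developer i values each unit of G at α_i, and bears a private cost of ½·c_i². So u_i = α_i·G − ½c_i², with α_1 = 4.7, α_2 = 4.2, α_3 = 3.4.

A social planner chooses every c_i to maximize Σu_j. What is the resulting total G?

36.9

Planner FOC: ∂(Σu_j)/∂c_i = (Σα_j) − c_i = 0, so c_i^SO = Σα_j = 12.3 for every i; G^SO = 36.9.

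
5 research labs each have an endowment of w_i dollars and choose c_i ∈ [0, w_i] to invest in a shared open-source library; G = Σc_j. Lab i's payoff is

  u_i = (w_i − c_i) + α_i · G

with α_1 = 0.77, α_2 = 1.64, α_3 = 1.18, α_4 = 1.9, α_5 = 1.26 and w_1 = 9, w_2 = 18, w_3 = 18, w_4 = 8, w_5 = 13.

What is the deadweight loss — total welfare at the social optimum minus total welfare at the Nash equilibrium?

51.75

∂u_i/∂c_i = α_i − 1, so lab i contributes w_i if α_i > 1, else 0.
α_i > 1 for i ∈ {2, 3, 4, 5}; NE contributions (0, 18, 18, 8, 13), G = 57.
W^NE = Σw_i − G^NE + (Σα_i)·G^NE = 66 + 5.75·57 = 393.75.
Planner: ∂(Σu_j)/∂c_i = Σα_j − 1 = 5.75 > 0, so everyone contributes w_i; G^SO = 66, W^SO = 66 + 5.75·66 = 445.5.
Deadweight loss = 51.75.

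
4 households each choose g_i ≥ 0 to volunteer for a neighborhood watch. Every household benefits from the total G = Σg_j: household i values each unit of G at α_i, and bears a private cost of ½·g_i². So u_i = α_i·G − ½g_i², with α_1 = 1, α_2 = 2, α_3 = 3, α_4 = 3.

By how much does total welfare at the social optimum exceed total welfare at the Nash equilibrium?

Household i's FOC: ∂u_i/∂g_i = α_i − g_i = 0, so g_i* = α_i.
NE contributions = (1, 2, 3, 3); G = 9.
W^NE = (Σα)·G − ½Σα_i² = 9² − ½·23 = 69.5.
Planner sets g_i = Σα_j = 9 for every i, so G^SO = 4·9 = 36.
W^SO = (Σα)·G^SO − ½·4·(Σα)² = (4/2)·9² = 162.
Deadweight loss = W^SO − W^NE = 92.5.

92.5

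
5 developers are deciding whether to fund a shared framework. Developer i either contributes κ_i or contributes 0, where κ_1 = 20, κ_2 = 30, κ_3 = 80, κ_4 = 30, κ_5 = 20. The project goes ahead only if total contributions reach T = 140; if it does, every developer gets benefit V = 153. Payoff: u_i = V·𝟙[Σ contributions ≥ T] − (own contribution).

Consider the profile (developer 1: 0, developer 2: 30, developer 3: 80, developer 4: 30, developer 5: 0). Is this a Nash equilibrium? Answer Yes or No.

Yes

Total = 140 ≥ 140: provided.
Developer 1 (pledges 0, payoff 153): pledging 20 → total 160, payoff 133. No gain.
Developer 2 (pledges 30, payoff 123): dropping to 0 → total 110, payoff 0. No gain.
Developer 3 (pledges 80, payoff 73): dropping to 0 → total 60, payoff 0. No gain.
Developer 4 (pledges 30, payoff 123): dropping to 0 → total 110, payoff 0. No gain.
Developer 5 (pledges 0, payoff 153): pledging 20 → total 160, payoff 133. No gain.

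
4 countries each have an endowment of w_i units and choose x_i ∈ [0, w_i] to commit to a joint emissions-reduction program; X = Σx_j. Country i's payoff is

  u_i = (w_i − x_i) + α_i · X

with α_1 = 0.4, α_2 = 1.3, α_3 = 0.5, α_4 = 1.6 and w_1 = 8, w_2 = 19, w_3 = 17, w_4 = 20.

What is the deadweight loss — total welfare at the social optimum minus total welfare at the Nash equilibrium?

70

∂u_i/∂x_i = α_i − 1, so country i contributes w_i if α_i > 1, else 0.
α_i > 1 for i ∈ {2, 4}; NE contributions (0, 19, 0, 20), X = 39.
W^NE = Σw_i − X^NE + (Σα_i)·X^NE = 64 + 2.8·39 = 173.2.
Planner: ∂(Σu_j)/∂x_i = Σα_j − 1 = 2.8 > 0, so everyone contributes w_i; X^SO = 64, W^SO = 64 + 2.8·64 = 243.2.
Deadweight loss = 70.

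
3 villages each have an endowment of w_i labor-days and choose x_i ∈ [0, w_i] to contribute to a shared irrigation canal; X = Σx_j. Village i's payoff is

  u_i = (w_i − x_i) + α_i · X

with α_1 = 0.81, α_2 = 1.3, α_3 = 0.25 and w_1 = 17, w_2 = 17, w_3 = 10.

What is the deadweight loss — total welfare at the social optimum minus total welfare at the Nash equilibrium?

∂u_i/∂x_i = α_i − 1, so village i contributes w_i if α_i > 1, else 0.
α_i > 1 for i ∈ {2}; NE contributions (0, 17, 0), X = 17.
W^NE = Σw_i − X^NE + (Σα_i)·X^NE = 44 + 1.36·17 = 67.12.
Planner: ∂(Σu_j)/∂x_i = Σα_j − 1 = 1.36 > 0, so everyone contributes w_i; X^SO = 44, W^SO = 44 + 1.36·44 = 103.84.
Deadweight loss = 36.72.

36.72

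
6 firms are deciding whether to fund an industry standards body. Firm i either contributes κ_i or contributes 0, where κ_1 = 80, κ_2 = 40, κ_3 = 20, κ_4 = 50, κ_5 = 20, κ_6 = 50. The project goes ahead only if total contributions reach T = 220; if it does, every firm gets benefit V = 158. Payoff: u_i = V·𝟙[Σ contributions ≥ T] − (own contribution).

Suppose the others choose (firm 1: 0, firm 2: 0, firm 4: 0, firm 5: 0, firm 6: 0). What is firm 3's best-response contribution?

Others' total = 0. Even contributing 20 gives 20 < 220: no benefit either way.
Best response: 0.

0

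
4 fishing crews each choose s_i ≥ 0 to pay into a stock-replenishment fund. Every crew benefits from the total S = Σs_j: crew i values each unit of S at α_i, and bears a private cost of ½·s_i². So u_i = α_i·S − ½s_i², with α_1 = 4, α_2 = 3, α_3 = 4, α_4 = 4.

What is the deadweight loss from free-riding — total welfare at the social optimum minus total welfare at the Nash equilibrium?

253.5

Crew i's FOC: ∂u_i/∂s_i = α_i − s_i = 0, so s_i* = α_i.
NE contributions = (4, 3, 4, 4); S = 15.
W^NE = (Σα)·S − ½Σα_i² = 15² − ½·57 = 196.5.
Planner sets s_i = Σα_j = 15 for every i, so S^SO = 4·15 = 60.
W^SO = (Σα)·S^SO − ½·4·(Σα)² = (4/2)·15² = 450.
Deadweight loss = W^SO − W^NE = 253.5.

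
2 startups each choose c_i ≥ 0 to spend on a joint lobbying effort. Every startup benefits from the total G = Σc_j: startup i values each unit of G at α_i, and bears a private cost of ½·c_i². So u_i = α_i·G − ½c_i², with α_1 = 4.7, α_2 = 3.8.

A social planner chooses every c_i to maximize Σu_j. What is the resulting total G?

17

Planner FOC: ∂(Σu_j)/∂c_i = (Σα_j) − c_i = 0, so c_i^SO = Σα_j = 8.5 for every i; G^SO = 17.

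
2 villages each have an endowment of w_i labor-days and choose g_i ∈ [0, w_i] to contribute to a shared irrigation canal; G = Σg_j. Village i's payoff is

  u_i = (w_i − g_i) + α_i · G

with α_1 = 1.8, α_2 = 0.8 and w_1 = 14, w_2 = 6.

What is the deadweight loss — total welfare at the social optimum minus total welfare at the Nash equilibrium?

∂u_i/∂g_i = α_i − 1, so village i contributes w_i if α_i > 1, else 0.
α_i > 1 for i ∈ {1}; NE contributions (14, 0), G = 14.
W^NE = Σw_i − G^NE + (Σα_i)·G^NE = 20 + 1.6·14 = 42.4.
Planner: ∂(Σu_j)/∂g_i = Σα_j − 1 = 1.6 > 0, so everyone contributes w_i; G^SO = 20, W^SO = 20 + 1.6·20 = 52.
Deadweight loss = 9.6.

9.6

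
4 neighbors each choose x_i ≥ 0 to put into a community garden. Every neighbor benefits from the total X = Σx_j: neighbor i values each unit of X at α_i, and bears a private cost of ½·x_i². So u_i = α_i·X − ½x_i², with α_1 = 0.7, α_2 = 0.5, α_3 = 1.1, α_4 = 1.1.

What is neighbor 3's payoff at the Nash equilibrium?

3.135

Neighbor i's FOC: ∂u_i/∂x_i = α_i − x_i = 0, so x_i* = α_i.
NE contributions = (0.7, 0.5, 1.1, 1.1); X = 3.4.
u_3 = α_3·X − ½·(x_3)² = 1.1·3.4 − ½·1.1² = 3.135.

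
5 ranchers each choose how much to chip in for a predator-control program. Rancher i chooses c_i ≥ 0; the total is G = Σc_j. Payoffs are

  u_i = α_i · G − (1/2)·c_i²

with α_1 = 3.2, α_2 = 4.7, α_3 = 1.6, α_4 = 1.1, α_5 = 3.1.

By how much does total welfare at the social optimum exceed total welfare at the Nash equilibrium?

304.39

Rancher i's FOC: ∂u_i/∂c_i = α_i − c_i = 0, so c_i* = α_i.
NE contributions = (3.2, 4.7, 1.6, 1.1, 3.1); G = 13.7.
W^NE = (Σα)·G − ½Σα_i² = 13.7² − ½·45.71 = 164.835.
Planner sets c_i = Σα_j = 13.7 for every i, so G^SO = 5·13.7 = 68.5.
W^SO = (Σα)·G^SO − ½·5·(Σα)² = (5/2)·13.7² = 469.225.
Deadweight loss = W^SO − W^NE = 304.39.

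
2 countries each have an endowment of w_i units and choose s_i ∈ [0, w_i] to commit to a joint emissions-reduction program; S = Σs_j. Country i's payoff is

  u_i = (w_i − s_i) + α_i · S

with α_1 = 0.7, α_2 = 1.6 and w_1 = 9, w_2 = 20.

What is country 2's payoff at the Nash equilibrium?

32

∂u_i/∂s_i = α_i − 1, so country i contributes w_i if α_i > 1, else 0.
α_i > 1 for i ∈ {2}; NE contributions (0, 20), S = 20.
u_2 = (20 − 20) + 1.6·20 = 32.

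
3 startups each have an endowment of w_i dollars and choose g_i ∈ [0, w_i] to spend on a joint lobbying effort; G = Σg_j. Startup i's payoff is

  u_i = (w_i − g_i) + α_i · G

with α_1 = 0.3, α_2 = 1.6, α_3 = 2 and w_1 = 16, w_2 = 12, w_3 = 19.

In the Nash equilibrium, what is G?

31

∂u_i/∂g_i = α_i − 1, so startup i contributes w_i if α_i > 1, else 0.
α_i > 1 for i ∈ {2, 3}; NE contributions (0, 12, 19), G = 31.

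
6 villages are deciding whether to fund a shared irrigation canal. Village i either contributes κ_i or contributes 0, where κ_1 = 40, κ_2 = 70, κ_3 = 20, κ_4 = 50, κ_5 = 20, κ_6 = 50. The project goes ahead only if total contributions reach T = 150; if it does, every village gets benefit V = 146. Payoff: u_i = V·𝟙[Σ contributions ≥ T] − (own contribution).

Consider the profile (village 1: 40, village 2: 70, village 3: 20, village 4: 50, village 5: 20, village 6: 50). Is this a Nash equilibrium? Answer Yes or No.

Total = 250 ≥ 150: provided.
Village 1 (pledges 40, payoff 106): dropping to 0 → total 210, payoff 146. Profitable deviation.

No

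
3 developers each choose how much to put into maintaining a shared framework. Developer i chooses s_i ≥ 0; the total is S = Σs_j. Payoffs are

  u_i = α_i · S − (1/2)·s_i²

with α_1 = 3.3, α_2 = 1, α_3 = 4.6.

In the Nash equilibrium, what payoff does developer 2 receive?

Developer i's FOC: ∂u_i/∂s_i = α_i − s_i = 0, so s_i* = α_i.
NE contributions = (3.3, 1, 4.6); S = 8.9.
u_2 = α_2·S − ½·(s_2)² = 1·8.9 − ½·1² = 8.4.

8.4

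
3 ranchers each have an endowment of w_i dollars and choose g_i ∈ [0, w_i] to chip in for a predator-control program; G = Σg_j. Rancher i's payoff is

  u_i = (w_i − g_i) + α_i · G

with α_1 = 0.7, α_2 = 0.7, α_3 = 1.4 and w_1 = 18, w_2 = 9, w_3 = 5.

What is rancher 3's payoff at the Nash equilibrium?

∂u_i/∂g_i = α_i − 1, so rancher i contributes w_i if α_i > 1, else 0.
α_i > 1 for i ∈ {3}; NE contributions (0, 0, 5), G = 5.
u_3 = (5 − 5) + 1.4·5 = 7.

7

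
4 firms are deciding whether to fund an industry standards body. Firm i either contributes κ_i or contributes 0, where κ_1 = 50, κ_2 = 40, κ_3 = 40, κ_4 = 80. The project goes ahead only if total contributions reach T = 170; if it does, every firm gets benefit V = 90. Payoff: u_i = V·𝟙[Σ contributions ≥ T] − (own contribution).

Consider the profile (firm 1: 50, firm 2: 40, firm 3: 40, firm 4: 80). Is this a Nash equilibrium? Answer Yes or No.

Total = 210 ≥ 170: provided.
Firm 1 (pledges 50, payoff 40): dropping to 0 → total 160, payoff 0. No gain.
Firm 2 (pledges 40, payoff 50): dropping to 0 → total 170, payoff 90. Profitable deviation.

No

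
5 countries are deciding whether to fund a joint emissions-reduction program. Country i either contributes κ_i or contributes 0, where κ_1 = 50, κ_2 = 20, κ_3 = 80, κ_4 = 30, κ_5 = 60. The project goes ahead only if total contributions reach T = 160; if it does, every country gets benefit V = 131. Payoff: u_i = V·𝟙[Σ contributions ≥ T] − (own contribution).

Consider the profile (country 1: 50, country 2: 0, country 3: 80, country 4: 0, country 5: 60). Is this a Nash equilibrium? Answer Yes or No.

Yes

Total = 190 ≥ 160: provided.
Country 1 (pledges 50, payoff 81): dropping to 0 → total 140, payoff 0. No gain.
Country 2 (pledges 0, payoff 131): pledging 20 → total 210, payoff 111. No gain.
Country 3 (pledges 80, payoff 51): dropping to 0 → total 110, payoff 0. No gain.
Country 4 (pledges 0, payoff 131): pledging 30 → total 220, payoff 101. No gain.
Country 5 (pledges 60, payoff 71): dropping to 0 → total 130, payoff 0. No gain.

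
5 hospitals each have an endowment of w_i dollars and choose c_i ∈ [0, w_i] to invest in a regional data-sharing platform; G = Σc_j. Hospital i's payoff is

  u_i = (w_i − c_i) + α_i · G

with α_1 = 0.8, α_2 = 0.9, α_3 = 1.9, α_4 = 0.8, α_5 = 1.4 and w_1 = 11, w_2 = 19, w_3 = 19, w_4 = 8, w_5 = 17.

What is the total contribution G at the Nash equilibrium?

∂u_i/∂c_i = α_i − 1, so hospital i contributes w_i if α_i > 1, else 0.
α_i > 1 for i ∈ {3, 5}; NE contributions (0, 0, 19, 0, 17), G = 36.

36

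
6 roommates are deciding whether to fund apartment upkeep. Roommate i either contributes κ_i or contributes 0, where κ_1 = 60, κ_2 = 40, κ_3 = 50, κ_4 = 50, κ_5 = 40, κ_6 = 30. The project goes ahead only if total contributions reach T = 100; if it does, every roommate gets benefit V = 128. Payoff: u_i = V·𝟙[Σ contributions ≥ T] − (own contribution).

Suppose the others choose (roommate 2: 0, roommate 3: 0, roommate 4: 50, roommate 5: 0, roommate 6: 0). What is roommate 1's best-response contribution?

60

Others' total = 50. Contributing 60 brings total to 110 ≥ 100: gain V − κ_1 = 68.
Best response: 60.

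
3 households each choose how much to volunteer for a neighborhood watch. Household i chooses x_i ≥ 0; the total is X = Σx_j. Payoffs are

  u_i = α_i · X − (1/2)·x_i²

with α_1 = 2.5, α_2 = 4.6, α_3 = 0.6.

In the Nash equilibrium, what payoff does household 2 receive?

Household i's FOC: ∂u_i/∂x_i = α_i − x_i = 0, so x_i* = α_i.
NE contributions = (2.5, 4.6, 0.6); X = 7.7.
u_2 = α_2·X − ½·(x_2)² = 4.6·7.7 − ½·4.6² = 24.84.

24.84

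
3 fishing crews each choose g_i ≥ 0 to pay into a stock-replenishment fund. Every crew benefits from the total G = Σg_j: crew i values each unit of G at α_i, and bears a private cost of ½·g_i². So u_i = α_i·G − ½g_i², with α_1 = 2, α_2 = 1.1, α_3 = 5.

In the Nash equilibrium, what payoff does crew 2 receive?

Crew i's FOC: ∂u_i/∂g_i = α_i − g_i = 0, so g_i* = α_i.
NE contributions = (2, 1.1, 5); G = 8.1.
u_2 = α_2·G − ½·(g_2)² = 1.1·8.1 − ½·1.1² = 8.305.

8.305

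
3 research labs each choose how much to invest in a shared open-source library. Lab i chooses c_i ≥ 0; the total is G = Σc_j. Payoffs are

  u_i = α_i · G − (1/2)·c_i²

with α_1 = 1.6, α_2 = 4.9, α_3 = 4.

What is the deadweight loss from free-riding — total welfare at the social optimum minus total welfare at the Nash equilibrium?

76.41

Lab i's FOC: ∂u_i/∂c_i = α_i − c_i = 0, so c_i* = α_i.
NE contributions = (1.6, 4.9, 4); G = 10.5.
W^NE = (Σα)·G − ½Σα_i² = 10.5² − ½·42.57 = 88.965.
Planner sets c_i = Σα_j = 10.5 for every i, so G^SO = 3·10.5 = 31.5.
W^SO = (Σα)·G^SO − ½·3·(Σα)² = (3/2)·10.5² = 165.375.
Deadweight loss = W^SO − W^NE = 76.41.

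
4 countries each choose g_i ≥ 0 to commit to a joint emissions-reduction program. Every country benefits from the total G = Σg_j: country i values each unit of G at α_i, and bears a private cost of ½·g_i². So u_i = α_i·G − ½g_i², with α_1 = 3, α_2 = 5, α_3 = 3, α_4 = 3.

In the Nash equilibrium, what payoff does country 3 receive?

Country i's FOC: ∂u_i/∂g_i = α_i − g_i = 0, so g_i* = α_i.
NE contributions = (3, 5, 3, 3); G = 14.
u_3 = α_3·G − ½·(g_3)² = 3·14 − ½·3² = 37.5.

37.5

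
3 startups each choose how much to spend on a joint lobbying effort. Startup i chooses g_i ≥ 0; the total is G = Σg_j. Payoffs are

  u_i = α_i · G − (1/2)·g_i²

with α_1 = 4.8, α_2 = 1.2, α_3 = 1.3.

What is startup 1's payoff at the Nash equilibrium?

Startup i's FOC: ∂u_i/∂g_i = α_i − g_i = 0, so g_i* = α_i.
NE contributions = (4.8, 1.2, 1.3); G = 7.3.
u_1 = α_1·G − ½·(g_1)² = 4.8·7.3 − ½·4.8² = 23.52.

23.52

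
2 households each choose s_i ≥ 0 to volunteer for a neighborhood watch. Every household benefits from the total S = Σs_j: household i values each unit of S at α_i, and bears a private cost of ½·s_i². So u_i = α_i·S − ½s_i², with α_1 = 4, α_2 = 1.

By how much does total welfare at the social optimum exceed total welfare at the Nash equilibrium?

Household i's FOC: ∂u_i/∂s_i = α_i − s_i = 0, so s_i* = α_i.
NE contributions = (4, 1); S = 5.
W^NE = (Σα)·S − ½Σα_i² = 5² − ½·17 = 16.5.
Planner sets s_i = Σα_j = 5 for every i, so S^SO = 2·5 = 10.
W^SO = (Σα)·S^SO − ½·2·(Σα)² = (2/2)·5² = 25.
Deadweight loss = W^SO − W^NE = 8.5.

8.5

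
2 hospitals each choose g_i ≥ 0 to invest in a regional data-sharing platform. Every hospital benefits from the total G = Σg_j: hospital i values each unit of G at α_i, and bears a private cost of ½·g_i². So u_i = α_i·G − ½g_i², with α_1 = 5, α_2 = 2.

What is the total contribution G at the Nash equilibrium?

7

Hospital i's FOC: ∂u_i/∂g_i = α_i − g_i = 0, so g_i* = α_i.
NE contributions = (5, 2); G = 7.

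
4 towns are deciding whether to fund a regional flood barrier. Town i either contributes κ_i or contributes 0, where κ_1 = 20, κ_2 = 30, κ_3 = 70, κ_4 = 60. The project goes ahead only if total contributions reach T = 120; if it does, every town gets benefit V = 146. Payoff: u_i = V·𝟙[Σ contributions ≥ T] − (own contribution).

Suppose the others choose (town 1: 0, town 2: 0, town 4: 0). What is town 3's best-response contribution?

Others' total = 0. Even contributing 70 gives 70 < 120: no benefit either way.
Best response: 0.

0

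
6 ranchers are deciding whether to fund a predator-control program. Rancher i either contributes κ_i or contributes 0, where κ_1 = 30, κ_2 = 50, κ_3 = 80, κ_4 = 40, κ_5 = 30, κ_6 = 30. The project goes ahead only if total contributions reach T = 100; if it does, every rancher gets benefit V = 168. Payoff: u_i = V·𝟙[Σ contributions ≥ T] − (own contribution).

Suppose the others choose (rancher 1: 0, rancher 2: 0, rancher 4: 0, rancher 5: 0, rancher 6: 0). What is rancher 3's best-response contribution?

0

Others' total = 0. Even contributing 80 gives 80 < 100: no benefit either way.
Best response: 0.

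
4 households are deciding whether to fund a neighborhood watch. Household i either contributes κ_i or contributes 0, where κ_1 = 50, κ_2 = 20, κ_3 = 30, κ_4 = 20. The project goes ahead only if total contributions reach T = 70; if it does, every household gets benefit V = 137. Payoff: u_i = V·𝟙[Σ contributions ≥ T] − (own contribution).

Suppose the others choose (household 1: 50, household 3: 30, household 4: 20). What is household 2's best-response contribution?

Others' total = 100 ≥ 70; contributing adds cost 20 for no extra benefit.
Best response: 0.

0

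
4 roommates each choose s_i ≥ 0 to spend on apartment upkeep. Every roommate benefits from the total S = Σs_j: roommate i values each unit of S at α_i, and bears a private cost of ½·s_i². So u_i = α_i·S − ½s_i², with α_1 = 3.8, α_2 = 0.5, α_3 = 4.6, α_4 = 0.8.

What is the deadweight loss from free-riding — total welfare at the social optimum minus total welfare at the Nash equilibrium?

Roommate i's FOC: ∂u_i/∂s_i = α_i − s_i = 0, so s_i* = α_i.
NE contributions = (3.8, 0.5, 4.6, 0.8); S = 9.7.
W^NE = (Σα)·S − ½Σα_i² = 9.7² − ½·36.49 = 75.845.
Planner sets s_i = Σα_j = 9.7 for every i, so S^SO = 4·9.7 = 38.8.
W^SO = (Σα)·S^SO − ½·4·(Σα)² = (4/2)·9.7² = 188.18.
Deadweight loss = W^SO − W^NE = 112.335.

112.335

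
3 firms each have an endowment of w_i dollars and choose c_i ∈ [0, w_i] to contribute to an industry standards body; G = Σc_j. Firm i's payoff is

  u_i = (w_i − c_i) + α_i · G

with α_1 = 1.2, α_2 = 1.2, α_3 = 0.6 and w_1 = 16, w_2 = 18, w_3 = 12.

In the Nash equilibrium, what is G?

34

∂u_i/∂c_i = α_i − 1, so firm i contributes w_i if α_i > 1, else 0.
α_i > 1 for i ∈ {1, 2}; NE contributions (16, 18, 0), G = 34.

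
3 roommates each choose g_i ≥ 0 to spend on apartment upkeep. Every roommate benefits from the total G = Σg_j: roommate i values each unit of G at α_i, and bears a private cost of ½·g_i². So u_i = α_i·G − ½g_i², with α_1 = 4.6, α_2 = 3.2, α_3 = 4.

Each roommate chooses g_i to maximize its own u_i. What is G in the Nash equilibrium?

Roommate i's FOC: ∂u_i/∂g_i = α_i − g_i = 0, so g_i* = α_i.
NE contributions = (4.6, 3.2, 4); G = 11.8.

11.8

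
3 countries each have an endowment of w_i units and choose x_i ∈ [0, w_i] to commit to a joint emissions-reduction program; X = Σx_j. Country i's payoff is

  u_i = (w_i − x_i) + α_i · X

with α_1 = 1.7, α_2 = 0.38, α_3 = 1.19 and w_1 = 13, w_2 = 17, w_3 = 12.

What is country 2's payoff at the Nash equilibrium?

26.5

∂u_i/∂x_i = α_i − 1, so country i contributes w_i if α_i > 1, else 0.
α_i > 1 for i ∈ {1, 3}; NE contributions (13, 0, 12), X = 25.
u_2 = (17 − 0) + 0.38·25 = 26.5.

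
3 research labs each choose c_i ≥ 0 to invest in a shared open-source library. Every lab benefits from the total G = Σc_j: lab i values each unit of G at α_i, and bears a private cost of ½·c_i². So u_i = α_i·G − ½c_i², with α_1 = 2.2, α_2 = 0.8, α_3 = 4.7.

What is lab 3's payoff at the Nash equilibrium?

Lab i's FOC: ∂u_i/∂c_i = α_i − c_i = 0, so c_i* = α_i.
NE contributions = (2.2, 0.8, 4.7); G = 7.7.
u_3 = α_3·G − ½·(c_3)² = 4.7·7.7 − ½·4.7² = 25.145.

25.145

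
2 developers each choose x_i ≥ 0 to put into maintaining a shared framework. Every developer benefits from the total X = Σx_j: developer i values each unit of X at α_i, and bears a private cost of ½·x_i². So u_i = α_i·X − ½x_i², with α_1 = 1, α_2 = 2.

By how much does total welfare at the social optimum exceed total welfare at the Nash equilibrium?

Developer i's FOC: ∂u_i/∂x_i = α_i − x_i = 0, so x_i* = α_i.
NE contributions = (1, 2); X = 3.
W^NE = (Σα)·X − ½Σα_i² = 3² − ½·5 = 6.5.
Planner sets x_i = Σα_j = 3 for every i, so X^SO = 2·3 = 6.
W^SO = (Σα)·X^SO − ½·2·(Σα)² = (2/2)·3² = 9.
Deadweight loss = W^SO − W^NE = 2.5.

2.5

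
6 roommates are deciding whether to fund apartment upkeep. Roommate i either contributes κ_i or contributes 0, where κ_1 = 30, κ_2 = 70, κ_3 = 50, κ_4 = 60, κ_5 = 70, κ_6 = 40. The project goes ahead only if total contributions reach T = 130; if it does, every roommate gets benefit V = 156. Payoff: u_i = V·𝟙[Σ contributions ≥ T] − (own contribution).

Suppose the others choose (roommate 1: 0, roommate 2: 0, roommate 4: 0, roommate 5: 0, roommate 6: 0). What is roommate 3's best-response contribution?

Others' total = 0. Even contributing 50 gives 50 < 130: no benefit either way.
Best response: 0.

0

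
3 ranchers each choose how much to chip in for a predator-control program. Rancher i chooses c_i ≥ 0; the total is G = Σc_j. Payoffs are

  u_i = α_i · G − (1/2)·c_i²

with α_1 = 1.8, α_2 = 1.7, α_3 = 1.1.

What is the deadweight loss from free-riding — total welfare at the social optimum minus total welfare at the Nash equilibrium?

Rancher i's FOC: ∂u_i/∂c_i = α_i − c_i = 0, so c_i* = α_i.
NE contributions = (1.8, 1.7, 1.1); G = 4.6.
W^NE = (Σα)·G − ½Σα_i² = 4.6² − ½·7.34 = 17.49.
Planner sets c_i = Σα_j = 4.6 for every i, so G^SO = 3·4.6 = 13.8.
W^SO = (Σα)·G^SO − ½·3·(Σα)² = (3/2)·4.6² = 31.74.
Deadweight loss = W^SO − W^NE = 14.25.

14.25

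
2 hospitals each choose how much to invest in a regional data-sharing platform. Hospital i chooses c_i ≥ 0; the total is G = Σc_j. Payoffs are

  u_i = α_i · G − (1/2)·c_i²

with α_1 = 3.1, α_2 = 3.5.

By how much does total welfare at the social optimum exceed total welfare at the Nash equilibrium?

Hospital i's FOC: ∂u_i/∂c_i = α_i − c_i = 0, so c_i* = α_i.
NE contributions = (3.1, 3.5); G = 6.6.
W^NE = (Σα)·G − ½Σα_i² = 6.6² − ½·21.86 = 32.63.
Planner sets c_i = Σα_j = 6.6 for every i, so G^SO = 2·6.6 = 13.2.
W^SO = (Σα)·G^SO − ½·2·(Σα)² = (2/2)·6.6² = 43.56.
Deadweight loss = W^SO − W^NE = 10.93.

10.93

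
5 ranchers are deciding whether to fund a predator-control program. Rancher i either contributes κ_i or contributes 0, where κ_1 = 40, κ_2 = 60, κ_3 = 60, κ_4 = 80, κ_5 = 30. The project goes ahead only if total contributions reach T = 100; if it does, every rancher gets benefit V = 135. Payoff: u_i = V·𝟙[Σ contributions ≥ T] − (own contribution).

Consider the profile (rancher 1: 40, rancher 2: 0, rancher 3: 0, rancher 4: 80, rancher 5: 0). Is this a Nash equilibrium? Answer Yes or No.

Yes

Total = 120 ≥ 100: provided.
Rancher 1 (pledges 40, payoff 95): dropping to 0 → total 80, payoff 0. No gain.
Rancher 2 (pledges 0, payoff 135): pledging 60 → total 180, payoff 75. No gain.
Rancher 3 (pledges 0, payoff 135): pledging 60 → total 180, payoff 75. No gain.
Rancher 4 (pledges 80, payoff 55): dropping to 0 → total 40, payoff 0. No gain.
Rancher 5 (pledges 0, payoff 135): pledging 30 → total 150, payoff 105. No gain.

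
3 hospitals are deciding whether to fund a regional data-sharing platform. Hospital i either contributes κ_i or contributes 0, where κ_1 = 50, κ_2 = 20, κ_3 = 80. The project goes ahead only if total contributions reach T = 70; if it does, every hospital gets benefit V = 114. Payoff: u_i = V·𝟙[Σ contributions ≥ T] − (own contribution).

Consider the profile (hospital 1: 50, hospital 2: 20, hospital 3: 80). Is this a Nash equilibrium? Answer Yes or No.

Total = 150 ≥ 70: provided.
Hospital 1 (pledges 50, payoff 64): dropping to 0 → total 100, payoff 114. Profitable deviation.

No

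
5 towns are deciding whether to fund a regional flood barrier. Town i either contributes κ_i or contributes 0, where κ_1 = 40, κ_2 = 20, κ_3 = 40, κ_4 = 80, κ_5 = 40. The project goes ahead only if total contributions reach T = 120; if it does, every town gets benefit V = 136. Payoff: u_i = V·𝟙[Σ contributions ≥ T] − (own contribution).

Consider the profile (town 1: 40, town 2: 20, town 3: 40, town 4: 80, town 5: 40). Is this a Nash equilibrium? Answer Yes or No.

Total = 220 ≥ 120: provided.
Town 1 (pledges 40, payoff 96): dropping to 0 → total 180, payoff 136. Profitable deviation.

No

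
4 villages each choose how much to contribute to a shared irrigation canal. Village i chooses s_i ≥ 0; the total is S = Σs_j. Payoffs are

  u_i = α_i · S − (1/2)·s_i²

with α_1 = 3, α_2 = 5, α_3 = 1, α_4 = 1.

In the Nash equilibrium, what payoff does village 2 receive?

Village i's FOC: ∂u_i/∂s_i = α_i − s_i = 0, so s_i* = α_i.
NE contributions = (3, 5, 1, 1); S = 10.
u_2 = α_2·S − ½·(s_2)² = 5·10 − ½·5² = 37.5.

37.5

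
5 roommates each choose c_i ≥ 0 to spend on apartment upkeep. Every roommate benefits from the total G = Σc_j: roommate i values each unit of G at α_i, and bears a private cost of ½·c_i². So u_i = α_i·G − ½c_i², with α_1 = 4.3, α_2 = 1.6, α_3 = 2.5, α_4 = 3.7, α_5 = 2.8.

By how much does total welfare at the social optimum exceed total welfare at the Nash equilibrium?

Roommate i's FOC: ∂u_i/∂c_i = α_i − c_i = 0, so c_i* = α_i.
NE contributions = (4.3, 1.6, 2.5, 3.7, 2.8); G = 14.9.
W^NE = (Σα)·G − ½Σα_i² = 14.9² − ½·48.83 = 197.595.
Planner sets c_i = Σα_j = 14.9 for every i, so G^SO = 5·14.9 = 74.5.
W^SO = (Σα)·G^SO − ½·5·(Σα)² = (5/2)·14.9² = 555.025.
Deadweight loss = W^SO − W^NE = 357.43.

357.43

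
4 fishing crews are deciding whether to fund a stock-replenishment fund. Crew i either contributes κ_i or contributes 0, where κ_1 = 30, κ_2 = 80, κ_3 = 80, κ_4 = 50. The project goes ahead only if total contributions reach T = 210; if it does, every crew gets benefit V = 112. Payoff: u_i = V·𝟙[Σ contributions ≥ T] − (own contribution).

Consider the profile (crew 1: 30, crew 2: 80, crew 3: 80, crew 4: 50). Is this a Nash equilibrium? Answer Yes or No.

Total = 240 ≥ 210: provided.
Crew 1 (pledges 30, payoff 82): dropping to 0 → total 210, payoff 112. Profitable deviation.

No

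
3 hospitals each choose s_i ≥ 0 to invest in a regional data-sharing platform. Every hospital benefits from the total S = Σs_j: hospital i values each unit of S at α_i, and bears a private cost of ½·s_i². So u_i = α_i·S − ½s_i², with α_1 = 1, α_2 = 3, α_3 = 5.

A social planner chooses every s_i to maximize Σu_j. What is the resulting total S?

27

Planner FOC: ∂(Σu_j)/∂s_i = (Σα_j) − s_i = 0, so s_i^SO = Σα_j = 9 for every i; S^SO = 27.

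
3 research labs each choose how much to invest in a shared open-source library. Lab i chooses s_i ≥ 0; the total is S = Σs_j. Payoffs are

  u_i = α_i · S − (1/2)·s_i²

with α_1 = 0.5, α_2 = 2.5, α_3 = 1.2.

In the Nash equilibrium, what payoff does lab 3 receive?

4.32

Lab i's FOC: ∂u_i/∂s_i = α_i − s_i = 0, so s_i* = α_i.
NE contributions = (0.5, 2.5, 1.2); S = 4.2.
u_3 = α_3·S − ½·(s_3)² = 1.2·4.2 − ½·1.2² = 4.32.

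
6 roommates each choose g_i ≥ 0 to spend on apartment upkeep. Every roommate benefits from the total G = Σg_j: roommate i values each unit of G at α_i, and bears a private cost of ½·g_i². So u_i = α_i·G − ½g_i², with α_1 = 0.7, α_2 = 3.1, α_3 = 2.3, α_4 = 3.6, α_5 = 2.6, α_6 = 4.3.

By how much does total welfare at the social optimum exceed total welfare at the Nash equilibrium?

577.92

Roommate i's FOC: ∂u_i/∂g_i = α_i − g_i = 0, so g_i* = α_i.
NE contributions = (0.7, 3.1, 2.3, 3.6, 2.6, 4.3); G = 16.6.
W^NE = (Σα)·G − ½Σα_i² = 16.6² − ½·53.6 = 248.76.
Planner sets g_i = Σα_j = 16.6 for every i, so G^SO = 6·16.6 = 99.6.
W^SO = (Σα)·G^SO − ½·6·(Σα)² = (6/2)·16.6² = 826.68.
Deadweight loss = W^SO − W^NE = 577.92.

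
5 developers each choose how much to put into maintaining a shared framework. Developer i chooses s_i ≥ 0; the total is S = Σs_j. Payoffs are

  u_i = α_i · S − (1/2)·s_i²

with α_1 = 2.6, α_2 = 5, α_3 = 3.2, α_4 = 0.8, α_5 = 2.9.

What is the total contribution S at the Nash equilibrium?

Developer i's FOC: ∂u_i/∂s_i = α_i − s_i = 0, so s_i* = α_i.
NE contributions = (2.6, 5, 3.2, 0.8, 2.9); S = 14.5.

14.5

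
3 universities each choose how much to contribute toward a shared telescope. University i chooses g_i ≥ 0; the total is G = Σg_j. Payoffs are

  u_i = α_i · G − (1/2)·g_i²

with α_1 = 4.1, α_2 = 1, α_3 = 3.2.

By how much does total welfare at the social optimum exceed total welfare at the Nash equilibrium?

University i's FOC: ∂u_i/∂g_i = α_i − g_i = 0, so g_i* = α_i.
NE contributions = (4.1, 1, 3.2); G = 8.3.
W^NE = (Σα)·G − ½Σα_i² = 8.3² − ½·28.05 = 54.865.
Planner sets g_i = Σα_j = 8.3 for every i, so G^SO = 3·8.3 = 24.9.
W^SO = (Σα)·G^SO − ½·3·(Σα)² = (3/2)·8.3² = 103.335.
Deadweight loss = W^SO − W^NE = 48.47.

48.47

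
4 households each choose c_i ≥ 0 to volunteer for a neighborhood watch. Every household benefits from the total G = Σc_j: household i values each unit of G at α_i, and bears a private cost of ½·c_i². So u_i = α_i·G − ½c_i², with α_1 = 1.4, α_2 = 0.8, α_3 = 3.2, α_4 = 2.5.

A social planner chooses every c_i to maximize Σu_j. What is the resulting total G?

Planner FOC: ∂(Σu_j)/∂c_i = (Σα_j) − c_i = 0, so c_i^SO = Σα_j = 7.9 for every i; G^SO = 31.6.

31.6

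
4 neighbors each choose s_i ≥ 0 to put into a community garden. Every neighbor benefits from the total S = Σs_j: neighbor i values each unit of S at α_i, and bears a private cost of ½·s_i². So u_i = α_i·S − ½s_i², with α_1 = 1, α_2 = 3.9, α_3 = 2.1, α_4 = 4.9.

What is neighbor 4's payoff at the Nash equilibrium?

46.305

Neighbor i's FOC: ∂u_i/∂s_i = α_i − s_i = 0, so s_i* = α_i.
NE contributions = (1, 3.9, 2.1, 4.9); S = 11.9.
u_4 = α_4·S − ½·(s_4)² = 4.9·11.9 − ½·4.9² = 46.305.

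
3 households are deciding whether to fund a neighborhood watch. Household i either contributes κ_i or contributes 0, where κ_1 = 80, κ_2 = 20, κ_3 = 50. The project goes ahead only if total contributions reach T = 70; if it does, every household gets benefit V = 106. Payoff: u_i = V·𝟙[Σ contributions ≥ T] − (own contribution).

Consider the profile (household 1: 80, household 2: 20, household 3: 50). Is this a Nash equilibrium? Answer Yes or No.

Total = 150 ≥ 70: provided.
Household 1 (pledges 80, payoff 26): dropping to 0 → total 70, payoff 106. Profitable deviation.

No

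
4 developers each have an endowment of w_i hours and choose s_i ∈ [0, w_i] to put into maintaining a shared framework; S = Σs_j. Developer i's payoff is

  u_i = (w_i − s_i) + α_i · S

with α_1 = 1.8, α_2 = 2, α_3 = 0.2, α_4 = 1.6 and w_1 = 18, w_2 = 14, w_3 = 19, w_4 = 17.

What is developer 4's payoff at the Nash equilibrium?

78.4

∂u_i/∂s_i = α_i − 1, so developer i contributes w_i if α_i > 1, else 0.
α_i > 1 for i ∈ {1, 2, 4}; NE contributions (18, 14, 0, 17), S = 49.
u_4 = (17 − 17) + 1.6·49 = 78.4.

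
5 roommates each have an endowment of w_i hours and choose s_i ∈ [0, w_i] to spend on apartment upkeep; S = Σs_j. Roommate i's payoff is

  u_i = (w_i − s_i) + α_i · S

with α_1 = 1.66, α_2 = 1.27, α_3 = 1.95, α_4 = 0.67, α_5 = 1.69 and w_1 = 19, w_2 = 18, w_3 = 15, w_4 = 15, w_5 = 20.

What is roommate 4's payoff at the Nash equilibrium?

∂u_i/∂s_i = α_i − 1, so roommate i contributes w_i if α_i > 1, else 0.
α_i > 1 for i ∈ {1, 2, 3, 5}; NE contributions (19, 18, 15, 0, 20), S = 72.
u_4 = (15 − 0) + 0.67·72 = 63.24.

63.24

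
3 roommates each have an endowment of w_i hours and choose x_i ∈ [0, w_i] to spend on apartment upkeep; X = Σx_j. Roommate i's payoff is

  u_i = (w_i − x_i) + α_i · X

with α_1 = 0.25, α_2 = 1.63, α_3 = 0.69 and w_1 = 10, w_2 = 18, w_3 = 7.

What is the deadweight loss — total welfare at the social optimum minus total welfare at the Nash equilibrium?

∂u_i/∂x_i = α_i − 1, so roommate i contributes w_i if α_i > 1, else 0.
α_i > 1 for i ∈ {2}; NE contributions (0, 18, 0), X = 18.
W^NE = Σw_i − X^NE + (Σα_i)·X^NE = 35 + 1.57·18 = 63.26.
Planner: ∂(Σu_j)/∂x_i = Σα_j − 1 = 1.57 > 0, so everyone contributes w_i; X^SO = 35, W^SO = 35 + 1.57·35 = 89.95.
Deadweight loss = 26.69.

26.69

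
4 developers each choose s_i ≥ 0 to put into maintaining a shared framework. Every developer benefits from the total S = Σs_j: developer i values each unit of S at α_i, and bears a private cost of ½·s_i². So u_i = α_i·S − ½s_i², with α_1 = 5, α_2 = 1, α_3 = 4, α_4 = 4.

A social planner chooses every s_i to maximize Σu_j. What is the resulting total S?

Planner FOC: ∂(Σu_j)/∂s_i = (Σα_j) − s_i = 0, so s_i^SO = Σα_j = 14 for every i; S^SO = 56.

56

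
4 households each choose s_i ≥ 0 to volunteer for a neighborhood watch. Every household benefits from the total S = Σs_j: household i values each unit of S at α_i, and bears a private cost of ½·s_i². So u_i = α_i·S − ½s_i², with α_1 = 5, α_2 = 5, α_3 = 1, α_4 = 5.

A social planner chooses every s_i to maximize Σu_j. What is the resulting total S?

Planner FOC: ∂(Σu_j)/∂s_i = (Σα_j) − s_i = 0, so s_i^SO = Σα_j = 16 for every i; S^SO = 64.

64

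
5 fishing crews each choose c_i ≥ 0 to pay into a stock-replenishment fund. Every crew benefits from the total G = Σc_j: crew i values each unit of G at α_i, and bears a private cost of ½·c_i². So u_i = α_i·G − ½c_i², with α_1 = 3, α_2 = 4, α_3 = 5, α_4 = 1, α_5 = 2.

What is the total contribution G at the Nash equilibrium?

15

Crew i's FOC: ∂u_i/∂c_i = α_i − c_i = 0, so c_i* = α_i.
NE contributions = (3, 4, 5, 1, 2); G = 15.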